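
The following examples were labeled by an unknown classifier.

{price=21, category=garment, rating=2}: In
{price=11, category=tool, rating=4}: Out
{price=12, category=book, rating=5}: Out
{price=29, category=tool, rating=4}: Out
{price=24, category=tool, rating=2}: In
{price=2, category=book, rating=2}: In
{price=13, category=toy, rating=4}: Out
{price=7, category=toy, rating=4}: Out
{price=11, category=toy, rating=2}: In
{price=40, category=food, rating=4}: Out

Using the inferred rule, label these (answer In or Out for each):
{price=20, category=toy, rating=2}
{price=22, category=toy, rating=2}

Every 'In' example satisfies: rating = 2. None of the 'Out' examples do.
{price=20, category=toy, rating=2}: In (rating = 2). {price=22, category=toy, rating=2}: In (rating = 2).

In, In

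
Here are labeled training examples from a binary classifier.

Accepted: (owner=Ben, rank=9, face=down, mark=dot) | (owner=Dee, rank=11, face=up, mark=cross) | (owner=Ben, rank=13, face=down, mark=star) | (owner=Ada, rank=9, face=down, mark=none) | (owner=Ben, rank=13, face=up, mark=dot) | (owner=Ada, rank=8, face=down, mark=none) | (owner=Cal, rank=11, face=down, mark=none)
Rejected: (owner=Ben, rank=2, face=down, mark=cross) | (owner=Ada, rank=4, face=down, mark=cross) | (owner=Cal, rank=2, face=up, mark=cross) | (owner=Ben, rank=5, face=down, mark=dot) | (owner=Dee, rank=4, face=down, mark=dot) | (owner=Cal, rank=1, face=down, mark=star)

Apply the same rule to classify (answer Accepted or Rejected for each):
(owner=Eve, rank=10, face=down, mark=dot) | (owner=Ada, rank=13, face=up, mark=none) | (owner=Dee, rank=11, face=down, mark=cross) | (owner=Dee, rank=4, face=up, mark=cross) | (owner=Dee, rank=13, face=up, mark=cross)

Accepted, Accepted, Accepted, Rejected, Accepted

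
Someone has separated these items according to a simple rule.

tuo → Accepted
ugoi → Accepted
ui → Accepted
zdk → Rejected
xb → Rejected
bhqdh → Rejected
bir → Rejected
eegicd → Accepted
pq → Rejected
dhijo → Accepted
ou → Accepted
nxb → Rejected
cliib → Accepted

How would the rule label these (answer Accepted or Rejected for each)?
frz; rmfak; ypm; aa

Rule: has ≥ 2 vowels. This holds for each 'Accepted' example and fails for each 'Rejected' one.
frz — 0 vowels, hence Rejected.
rmfak — 1 vowel, hence Rejected.
ypm — 0 vowels, hence Rejected.
aa — 2 vowels, hence Accepted.

Rejected, Rejected, Rejected, Accepted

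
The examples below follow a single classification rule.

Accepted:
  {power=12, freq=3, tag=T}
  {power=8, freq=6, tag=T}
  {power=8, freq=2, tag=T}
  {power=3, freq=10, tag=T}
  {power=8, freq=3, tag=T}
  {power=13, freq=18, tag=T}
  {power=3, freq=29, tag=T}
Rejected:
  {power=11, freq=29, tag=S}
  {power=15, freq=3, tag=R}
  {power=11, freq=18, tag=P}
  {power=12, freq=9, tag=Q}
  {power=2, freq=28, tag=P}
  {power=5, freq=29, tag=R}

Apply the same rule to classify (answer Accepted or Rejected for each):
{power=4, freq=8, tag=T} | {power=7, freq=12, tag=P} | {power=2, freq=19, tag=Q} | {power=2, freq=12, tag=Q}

Rule: tag is T. This holds for each 'Accepted' example and fails for each 'Rejected' one.
{power=4, freq=8, tag=T}: tag is T — checks out, so Accepted. {power=7, freq=12, tag=P}: tag is P — does not fit, so Rejected. {power=2, freq=19, tag=Q}: tag is Q — does not fit, so Rejected. {power=2, freq=12, tag=Q}: tag is Q — does not fit, so Rejected.

Accepted, Rejected, Rejected, Rejected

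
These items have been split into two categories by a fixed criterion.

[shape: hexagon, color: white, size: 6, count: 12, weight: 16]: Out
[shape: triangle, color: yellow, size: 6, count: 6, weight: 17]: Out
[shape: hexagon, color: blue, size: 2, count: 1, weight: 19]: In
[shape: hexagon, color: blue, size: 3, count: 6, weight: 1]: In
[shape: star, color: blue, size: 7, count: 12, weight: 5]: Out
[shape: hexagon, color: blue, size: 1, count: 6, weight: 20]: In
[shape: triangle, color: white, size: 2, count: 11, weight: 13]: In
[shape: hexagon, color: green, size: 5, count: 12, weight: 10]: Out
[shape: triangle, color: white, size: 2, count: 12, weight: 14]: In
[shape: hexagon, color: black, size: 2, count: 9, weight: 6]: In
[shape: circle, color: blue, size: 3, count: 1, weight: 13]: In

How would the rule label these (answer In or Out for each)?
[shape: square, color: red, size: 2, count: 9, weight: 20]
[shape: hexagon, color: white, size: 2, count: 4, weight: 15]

The classifier is using: size ≤ 3.

In, In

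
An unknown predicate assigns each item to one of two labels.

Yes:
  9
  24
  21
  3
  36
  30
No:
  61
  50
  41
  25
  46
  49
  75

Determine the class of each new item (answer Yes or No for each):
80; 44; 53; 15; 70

No, No, No, Yes, No

The distinguishing property — multiple of 3 AND at most 36 — holds for all the 'Yes' cases and none of the 'No' cases.
80 — 80 = 3·26 + 2, 80 > 36, hence No.
44 — 44 = 3·14 + 2, 44 > 36, hence No.
53 — 53 = 3·17 + 2, 53 > 36, hence No.
15 — 15 = 3·5, 15 ≤ 36, hence Yes.
70 — 70 = 3·23 + 1, 70 > 36, hence No.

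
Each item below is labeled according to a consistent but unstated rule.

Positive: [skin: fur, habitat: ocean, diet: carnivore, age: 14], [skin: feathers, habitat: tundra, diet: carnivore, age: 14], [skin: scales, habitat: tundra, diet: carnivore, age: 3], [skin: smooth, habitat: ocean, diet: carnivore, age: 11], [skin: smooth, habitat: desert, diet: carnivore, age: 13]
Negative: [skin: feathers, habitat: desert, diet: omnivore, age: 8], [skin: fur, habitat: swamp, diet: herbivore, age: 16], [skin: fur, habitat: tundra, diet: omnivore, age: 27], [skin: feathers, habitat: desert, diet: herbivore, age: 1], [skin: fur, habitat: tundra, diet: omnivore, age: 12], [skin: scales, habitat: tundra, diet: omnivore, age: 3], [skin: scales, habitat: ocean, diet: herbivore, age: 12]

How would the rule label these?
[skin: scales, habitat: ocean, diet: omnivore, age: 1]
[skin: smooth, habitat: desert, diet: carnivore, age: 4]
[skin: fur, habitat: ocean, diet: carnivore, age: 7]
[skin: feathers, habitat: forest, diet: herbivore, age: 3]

Negative, Positive, Positive, Negative

The classifier is using: diet is carnivore.
[skin: scales, habitat: ocean, diet: omnivore, age: 1] → diet is omnivore → Negative.
[skin: smooth, habitat: desert, diet: carnivore, age: 4] → diet is carnivore → Positive.
[skin: fur, habitat: ocean, diet: carnivore, age: 7] → diet is carnivore → Positive.
[skin: feathers, habitat: forest, diet: herbivore, age: 3] → diet is herbivore → Negative.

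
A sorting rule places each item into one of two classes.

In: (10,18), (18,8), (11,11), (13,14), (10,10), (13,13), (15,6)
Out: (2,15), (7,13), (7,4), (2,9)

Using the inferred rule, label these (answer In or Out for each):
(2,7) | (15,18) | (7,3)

The distinguishing property — first ≥ 8 — holds for all the 'In' cases and none of the 'Out' cases.

Out, In, Out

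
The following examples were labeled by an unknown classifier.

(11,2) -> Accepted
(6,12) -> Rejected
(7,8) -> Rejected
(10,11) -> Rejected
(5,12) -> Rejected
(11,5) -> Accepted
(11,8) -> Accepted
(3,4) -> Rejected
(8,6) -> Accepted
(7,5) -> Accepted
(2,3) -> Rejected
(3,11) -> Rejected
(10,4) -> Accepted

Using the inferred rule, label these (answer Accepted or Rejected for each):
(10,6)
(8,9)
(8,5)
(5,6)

Accepted, Rejected, Accepted, Rejected

Rule: first > second. This holds for each 'Accepted' example and fails for each 'Rejected' one.
(10,6): 10 > 6 — meets the rule, so Accepted. (8,9): 8 < 9 — doesn't match, so Rejected. (8,5): 8 > 5 — meets the rule, so Accepted. (5,6): 5 < 6 — doesn't match, so Rejected.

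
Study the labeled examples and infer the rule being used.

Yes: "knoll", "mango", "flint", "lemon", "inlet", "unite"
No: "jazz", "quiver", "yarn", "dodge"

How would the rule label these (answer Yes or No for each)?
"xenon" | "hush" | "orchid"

Yes, No, No

The simplest hypothesis consistent with all the labels is: odd length AND contains 'n'.
"xenon": length 5, has 'n' — matches, so Yes. "hush": length 4, no 'n' — doesn't match, so No. "orchid": length 6, no 'n' — doesn't match, so No.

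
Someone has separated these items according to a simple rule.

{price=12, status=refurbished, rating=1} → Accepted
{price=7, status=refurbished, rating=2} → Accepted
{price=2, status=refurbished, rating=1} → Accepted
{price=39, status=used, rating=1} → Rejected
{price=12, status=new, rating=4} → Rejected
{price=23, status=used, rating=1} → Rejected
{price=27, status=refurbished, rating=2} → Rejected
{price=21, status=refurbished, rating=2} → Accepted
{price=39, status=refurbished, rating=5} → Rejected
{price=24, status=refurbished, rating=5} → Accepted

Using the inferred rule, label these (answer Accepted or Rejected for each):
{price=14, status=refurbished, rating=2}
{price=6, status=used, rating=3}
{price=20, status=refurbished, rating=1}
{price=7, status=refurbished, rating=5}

Accepted, Rejected, Accepted, Accepted

The rule appears to be: status is refurbished AND price ≤ 24.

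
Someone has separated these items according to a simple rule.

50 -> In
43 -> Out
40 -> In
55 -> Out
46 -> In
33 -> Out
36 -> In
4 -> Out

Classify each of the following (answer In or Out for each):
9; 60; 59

Out, In, Out

The distinguishing property — even AND at least 33 — holds for all the 'In' cases and none of the 'Out' cases.
9 — 9 is odd, 9 < 33, hence Out. 60 — 60 is even, 60 ≥ 33, hence In. 59 — 59 is odd, 59 ≥ 33, hence Out.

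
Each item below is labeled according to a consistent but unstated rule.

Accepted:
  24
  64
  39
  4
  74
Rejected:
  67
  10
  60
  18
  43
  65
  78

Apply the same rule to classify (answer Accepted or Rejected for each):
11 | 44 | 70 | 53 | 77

Rule: ≡ 4 (mod 5). This holds for each 'Accepted' example and fails for each 'Rejected' one.

Rejected, Accepted, Rejected, Rejected, Rejected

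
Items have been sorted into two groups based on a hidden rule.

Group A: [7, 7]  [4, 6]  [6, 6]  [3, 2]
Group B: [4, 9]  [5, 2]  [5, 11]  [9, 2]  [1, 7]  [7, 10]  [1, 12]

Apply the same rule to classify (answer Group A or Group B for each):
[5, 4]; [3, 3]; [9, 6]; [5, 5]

Group A, Group A, Group B, Group A

The classifier is using: |first − second| ≤ 2.
[5, 4] — |5−4| = 1, hence Group A. [3, 3] — |3−3| = 0, hence Group A. [9, 6] — |9−6| = 3, hence Group B. [5, 5] — |5−5| = 0, hence Group A.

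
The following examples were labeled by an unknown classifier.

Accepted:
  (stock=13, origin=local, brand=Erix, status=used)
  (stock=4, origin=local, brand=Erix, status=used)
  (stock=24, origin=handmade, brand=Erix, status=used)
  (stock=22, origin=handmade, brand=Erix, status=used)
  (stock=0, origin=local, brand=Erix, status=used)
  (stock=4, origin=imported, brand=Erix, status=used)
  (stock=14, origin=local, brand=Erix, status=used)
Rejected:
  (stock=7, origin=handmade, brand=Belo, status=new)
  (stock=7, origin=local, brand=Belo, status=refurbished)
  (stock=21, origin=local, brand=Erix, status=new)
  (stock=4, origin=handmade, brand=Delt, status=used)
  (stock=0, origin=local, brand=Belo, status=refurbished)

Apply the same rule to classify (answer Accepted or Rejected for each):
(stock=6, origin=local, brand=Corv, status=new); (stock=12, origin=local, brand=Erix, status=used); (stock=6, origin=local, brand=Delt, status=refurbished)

The pattern is that an item is 'Accepted' exactly when: status is used AND brand is Erix.

Rejected, Accepted, Rejected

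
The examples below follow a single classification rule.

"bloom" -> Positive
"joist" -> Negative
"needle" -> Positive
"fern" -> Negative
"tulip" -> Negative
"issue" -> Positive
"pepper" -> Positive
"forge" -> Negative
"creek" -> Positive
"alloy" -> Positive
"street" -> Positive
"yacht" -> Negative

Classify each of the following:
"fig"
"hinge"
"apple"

Negative, Negative, Positive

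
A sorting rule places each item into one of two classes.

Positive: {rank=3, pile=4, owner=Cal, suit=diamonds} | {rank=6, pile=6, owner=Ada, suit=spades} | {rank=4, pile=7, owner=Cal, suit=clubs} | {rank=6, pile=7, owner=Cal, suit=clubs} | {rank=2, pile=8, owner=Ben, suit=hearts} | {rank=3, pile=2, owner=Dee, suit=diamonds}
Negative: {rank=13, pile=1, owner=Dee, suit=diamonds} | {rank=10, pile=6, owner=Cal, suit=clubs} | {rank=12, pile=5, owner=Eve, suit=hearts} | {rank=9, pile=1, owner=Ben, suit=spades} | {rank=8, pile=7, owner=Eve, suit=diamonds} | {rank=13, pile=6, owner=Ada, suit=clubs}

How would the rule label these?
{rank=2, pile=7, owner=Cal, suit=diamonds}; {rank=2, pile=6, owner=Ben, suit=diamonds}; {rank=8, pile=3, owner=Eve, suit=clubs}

Positive, Positive, Negative

The pattern is that an item is 'Positive' exactly when: rank ≤ 6.
{rank=2, pile=7, owner=Cal, suit=diamonds} — rank = 2, hence Positive.
{rank=2, pile=6, owner=Ben, suit=diamonds} — rank = 2, hence Positive.
{rank=8, pile=3, owner=Eve, suit=clubs} — rank = 8, hence Negative.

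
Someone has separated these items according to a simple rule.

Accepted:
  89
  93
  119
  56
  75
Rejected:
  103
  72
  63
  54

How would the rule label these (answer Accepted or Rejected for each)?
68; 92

Accepted, Accepted

A rule that fits every label: digit sum ≥ 10 — true of each 'Accepted' example, false of each 'Rejected' one.
68 — digit sum 6+8 = 14, hence Accepted.
92 — digit sum 9+2 = 11, hence Accepted.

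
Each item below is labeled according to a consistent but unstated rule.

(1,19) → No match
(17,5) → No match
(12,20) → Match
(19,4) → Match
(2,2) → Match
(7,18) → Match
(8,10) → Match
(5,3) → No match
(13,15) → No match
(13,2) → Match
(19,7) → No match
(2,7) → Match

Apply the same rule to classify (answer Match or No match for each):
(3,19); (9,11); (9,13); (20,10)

One predicate separates the groups cleanly: product is even.
(3,19): 3·19 = 57, does not fit → No match. (9,11): 9·11 = 99, does not fit → No match. (9,13): 9·13 = 117, does not fit → No match. (20,10): 20·10 = 200, has this property → Match.

No match, No match, No match, Match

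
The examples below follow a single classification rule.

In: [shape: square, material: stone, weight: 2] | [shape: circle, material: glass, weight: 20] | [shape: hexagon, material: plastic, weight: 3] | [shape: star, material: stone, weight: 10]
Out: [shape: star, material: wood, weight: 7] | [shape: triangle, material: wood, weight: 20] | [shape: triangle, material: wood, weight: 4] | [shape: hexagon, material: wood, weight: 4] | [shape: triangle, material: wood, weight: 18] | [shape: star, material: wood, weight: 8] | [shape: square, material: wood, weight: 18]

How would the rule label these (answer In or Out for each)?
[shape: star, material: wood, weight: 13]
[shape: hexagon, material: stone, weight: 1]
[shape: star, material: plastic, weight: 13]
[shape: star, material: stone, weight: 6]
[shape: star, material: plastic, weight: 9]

Out, In, In, In, In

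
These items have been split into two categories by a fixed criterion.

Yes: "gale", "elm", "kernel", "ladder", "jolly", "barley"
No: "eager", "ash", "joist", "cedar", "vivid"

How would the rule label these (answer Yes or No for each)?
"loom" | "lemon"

Yes, Yes

The distinguishing property — contains 'l' — holds for all the 'Yes' cases and none of the 'No' cases.
"loom" → has 'l' → Yes.
"lemon" → has 'l' → Yes.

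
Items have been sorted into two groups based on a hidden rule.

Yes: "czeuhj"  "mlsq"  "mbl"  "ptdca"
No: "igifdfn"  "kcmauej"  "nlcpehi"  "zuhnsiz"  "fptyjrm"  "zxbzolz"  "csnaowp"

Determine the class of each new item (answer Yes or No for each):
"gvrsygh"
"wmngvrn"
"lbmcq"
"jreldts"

No, No, Yes, No

Rule: length ≤ 6. This holds for each 'Yes' example and fails for each 'No' one.
"gvrsygh" → length 7 → No.
"wmngvrn" → length 7 → No.
"lbmcq" → length 5 → Yes.
"jreldts" → length 7 → No.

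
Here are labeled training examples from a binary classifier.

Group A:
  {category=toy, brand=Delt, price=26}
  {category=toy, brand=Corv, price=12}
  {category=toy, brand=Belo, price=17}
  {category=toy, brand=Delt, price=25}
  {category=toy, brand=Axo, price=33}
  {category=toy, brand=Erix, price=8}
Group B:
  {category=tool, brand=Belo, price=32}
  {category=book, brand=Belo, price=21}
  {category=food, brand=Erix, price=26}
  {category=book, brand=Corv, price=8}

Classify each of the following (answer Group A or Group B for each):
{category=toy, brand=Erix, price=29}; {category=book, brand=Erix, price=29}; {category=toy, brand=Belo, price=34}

Group A, Group B, Group A

Rule: category is toy. This holds for each 'Group A' example and fails for each 'Group B' one.
{category=toy, brand=Erix, price=29}: category is toy — has this property, so Group A.
{category=book, brand=Erix, price=29}: category is book — does not satisfy this, so Group B.
{category=toy, brand=Belo, price=34}: category is toy — has this property, so Group A.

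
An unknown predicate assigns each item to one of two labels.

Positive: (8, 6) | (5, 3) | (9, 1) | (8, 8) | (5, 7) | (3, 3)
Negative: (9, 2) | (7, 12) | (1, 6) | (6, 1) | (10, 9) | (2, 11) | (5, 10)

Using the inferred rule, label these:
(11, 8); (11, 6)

Negative, Negative

A rule that fits every label: sum is even — true of each 'Positive' example, false of each 'Negative' one.
(11, 8): Negative (11+8 = 19).
(11, 6): Negative (11+6 = 17).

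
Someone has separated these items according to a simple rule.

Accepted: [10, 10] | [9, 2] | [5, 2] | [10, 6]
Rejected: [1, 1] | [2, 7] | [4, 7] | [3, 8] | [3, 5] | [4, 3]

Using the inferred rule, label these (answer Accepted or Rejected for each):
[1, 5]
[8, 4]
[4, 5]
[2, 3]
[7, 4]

Rejected, Accepted, Rejected, Rejected, Accepted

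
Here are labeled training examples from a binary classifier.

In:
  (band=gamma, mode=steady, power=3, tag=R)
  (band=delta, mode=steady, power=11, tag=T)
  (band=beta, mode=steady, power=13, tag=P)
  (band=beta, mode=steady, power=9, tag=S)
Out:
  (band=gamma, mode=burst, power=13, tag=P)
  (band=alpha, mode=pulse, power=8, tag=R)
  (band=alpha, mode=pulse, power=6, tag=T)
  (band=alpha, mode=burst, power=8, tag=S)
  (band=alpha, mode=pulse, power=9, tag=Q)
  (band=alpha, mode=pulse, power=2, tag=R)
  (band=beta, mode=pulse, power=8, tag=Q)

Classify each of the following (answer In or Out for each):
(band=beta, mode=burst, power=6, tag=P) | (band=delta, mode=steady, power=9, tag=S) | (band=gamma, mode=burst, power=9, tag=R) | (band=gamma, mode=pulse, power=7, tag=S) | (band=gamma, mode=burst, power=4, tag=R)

The rule appears to be: mode is steady.
(band=beta, mode=burst, power=6, tag=P): mode is burst — does not pass, so Out.
(band=delta, mode=steady, power=9, tag=S): mode is steady — satisfies this, so In.
(band=gamma, mode=burst, power=9, tag=R): mode is burst — does not pass, so Out.
(band=gamma, mode=pulse, power=7, tag=S): mode is pulse — does not pass, so Out.
(band=gamma, mode=burst, power=4, tag=R): mode is burst — does not pass, so Out.

Out, In, Out, Out, Out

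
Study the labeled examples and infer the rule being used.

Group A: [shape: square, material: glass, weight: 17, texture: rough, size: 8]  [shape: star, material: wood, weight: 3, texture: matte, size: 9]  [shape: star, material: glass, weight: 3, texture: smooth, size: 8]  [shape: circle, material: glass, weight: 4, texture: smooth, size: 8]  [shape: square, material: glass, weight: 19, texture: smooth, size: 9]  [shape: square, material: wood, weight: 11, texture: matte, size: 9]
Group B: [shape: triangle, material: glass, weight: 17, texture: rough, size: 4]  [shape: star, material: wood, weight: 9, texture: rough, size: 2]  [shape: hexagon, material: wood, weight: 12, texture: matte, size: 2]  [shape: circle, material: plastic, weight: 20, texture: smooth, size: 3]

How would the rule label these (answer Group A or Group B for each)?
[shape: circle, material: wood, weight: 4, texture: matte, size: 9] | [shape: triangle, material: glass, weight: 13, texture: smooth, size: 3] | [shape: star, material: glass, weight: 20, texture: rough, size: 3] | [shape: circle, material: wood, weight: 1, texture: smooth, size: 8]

Group A, Group B, Group B, Group A

'Group A' ⟺ size ≥ 8.
[shape: circle, material: wood, weight: 4, texture: matte, size: 9]: size = 9, meets the rule → Group A.
[shape: triangle, material: glass, weight: 13, texture: smooth, size: 3]: size = 3, does not satisfy this → Group B.
[shape: star, material: glass, weight: 20, texture: rough, size: 3]: size = 3, does not satisfy this → Group B.
[shape: circle, material: wood, weight: 1, texture: smooth, size: 8]: size = 8, meets the rule → Group A.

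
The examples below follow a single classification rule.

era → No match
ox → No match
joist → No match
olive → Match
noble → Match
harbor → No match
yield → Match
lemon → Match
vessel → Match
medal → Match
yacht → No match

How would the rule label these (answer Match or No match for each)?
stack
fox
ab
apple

No match, No match, No match, Match

'Match' ⟺ contains 'l'.
No match: stack, since no 'l'. No match: fox, since no 'l'. No match: ab, since no 'l'. Match: apple, since has 'l'.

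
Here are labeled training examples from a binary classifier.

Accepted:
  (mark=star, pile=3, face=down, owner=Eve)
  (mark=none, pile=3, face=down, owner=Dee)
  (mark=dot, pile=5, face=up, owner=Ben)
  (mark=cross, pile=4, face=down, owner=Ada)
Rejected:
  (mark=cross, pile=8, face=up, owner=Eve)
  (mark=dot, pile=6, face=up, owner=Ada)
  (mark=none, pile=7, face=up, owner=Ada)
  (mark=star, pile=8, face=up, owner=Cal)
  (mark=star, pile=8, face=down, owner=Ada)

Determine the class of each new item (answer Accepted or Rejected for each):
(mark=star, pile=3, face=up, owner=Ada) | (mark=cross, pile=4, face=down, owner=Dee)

Accepted, Accepted

A rule that fits every label: pile ≤ 5 — true of each 'Accepted' example, false of each 'Rejected' one.
(mark=star, pile=3, face=up, owner=Ada) — pile = 3, hence Accepted.
(mark=cross, pile=4, face=down, owner=Dee) — pile = 4, hence Accepted.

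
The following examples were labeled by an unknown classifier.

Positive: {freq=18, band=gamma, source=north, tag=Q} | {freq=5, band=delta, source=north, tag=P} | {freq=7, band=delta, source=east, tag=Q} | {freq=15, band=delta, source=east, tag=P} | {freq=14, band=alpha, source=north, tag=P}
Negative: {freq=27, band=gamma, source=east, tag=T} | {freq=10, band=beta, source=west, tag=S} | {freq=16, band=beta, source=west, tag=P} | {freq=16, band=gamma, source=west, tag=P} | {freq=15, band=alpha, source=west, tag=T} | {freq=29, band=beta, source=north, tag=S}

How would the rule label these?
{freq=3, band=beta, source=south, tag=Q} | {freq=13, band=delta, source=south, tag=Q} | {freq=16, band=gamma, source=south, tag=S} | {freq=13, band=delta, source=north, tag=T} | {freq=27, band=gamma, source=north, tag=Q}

Positive, Positive, Positive, Positive, Negative

The simplest hypothesis consistent with all the labels is: source is not west AND freq ≤ 18.
{freq=3, band=beta, source=south, tag=Q} — source is south, freq = 3, hence Positive.
{freq=13, band=delta, source=south, tag=Q} — source is south, freq = 13, hence Positive.
{freq=16, band=gamma, source=south, tag=S} — source is south, freq = 16, hence Positive.
{freq=13, band=delta, source=north, tag=T} — source is north, freq = 13, hence Positive.
{freq=27, band=gamma, source=north, tag=Q} — source is north, freq = 27, hence Negative.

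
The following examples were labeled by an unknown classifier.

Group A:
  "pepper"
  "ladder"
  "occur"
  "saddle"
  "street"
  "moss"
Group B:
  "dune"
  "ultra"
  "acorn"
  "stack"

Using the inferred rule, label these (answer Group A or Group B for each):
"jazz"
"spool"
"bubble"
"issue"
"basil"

Group A, Group A, Group A, Group A, Group B

The rule appears to be: has a double letter.
"jazz": 'zz' doubled, passes → Group A. "spool": 'oo' doubled, passes → Group A. "bubble": 'bb' doubled, passes → Group A. "issue": 'ss' doubled, passes → Group A. "basil": no doubled letter, fails the rule → Group B.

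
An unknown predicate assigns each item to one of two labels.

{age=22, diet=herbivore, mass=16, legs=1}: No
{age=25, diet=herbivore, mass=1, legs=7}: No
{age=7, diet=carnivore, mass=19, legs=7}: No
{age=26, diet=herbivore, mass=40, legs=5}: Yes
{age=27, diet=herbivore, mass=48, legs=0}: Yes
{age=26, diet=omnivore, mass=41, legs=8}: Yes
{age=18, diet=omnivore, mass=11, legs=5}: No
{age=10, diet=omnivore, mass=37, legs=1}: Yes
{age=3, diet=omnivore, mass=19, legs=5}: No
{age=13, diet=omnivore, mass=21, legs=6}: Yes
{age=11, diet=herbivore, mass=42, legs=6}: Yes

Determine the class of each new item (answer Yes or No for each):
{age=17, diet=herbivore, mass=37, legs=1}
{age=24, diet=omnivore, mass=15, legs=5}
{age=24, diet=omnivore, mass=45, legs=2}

One predicate separates the groups cleanly: mass ≥ 21.

Yes, No, Yes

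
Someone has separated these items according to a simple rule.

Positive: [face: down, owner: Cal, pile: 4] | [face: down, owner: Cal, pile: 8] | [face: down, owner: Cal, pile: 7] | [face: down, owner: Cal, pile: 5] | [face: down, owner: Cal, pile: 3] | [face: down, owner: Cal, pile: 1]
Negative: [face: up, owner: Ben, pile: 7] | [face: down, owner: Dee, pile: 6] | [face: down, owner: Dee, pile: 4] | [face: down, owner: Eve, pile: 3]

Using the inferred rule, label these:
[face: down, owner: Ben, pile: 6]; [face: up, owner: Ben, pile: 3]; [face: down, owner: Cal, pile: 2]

One predicate separates the groups cleanly: owner is Cal.

Negative, Negative, Positive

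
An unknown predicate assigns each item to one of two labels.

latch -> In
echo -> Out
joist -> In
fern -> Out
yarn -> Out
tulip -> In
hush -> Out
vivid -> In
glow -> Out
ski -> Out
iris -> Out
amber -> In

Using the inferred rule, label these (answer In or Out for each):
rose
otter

Out, In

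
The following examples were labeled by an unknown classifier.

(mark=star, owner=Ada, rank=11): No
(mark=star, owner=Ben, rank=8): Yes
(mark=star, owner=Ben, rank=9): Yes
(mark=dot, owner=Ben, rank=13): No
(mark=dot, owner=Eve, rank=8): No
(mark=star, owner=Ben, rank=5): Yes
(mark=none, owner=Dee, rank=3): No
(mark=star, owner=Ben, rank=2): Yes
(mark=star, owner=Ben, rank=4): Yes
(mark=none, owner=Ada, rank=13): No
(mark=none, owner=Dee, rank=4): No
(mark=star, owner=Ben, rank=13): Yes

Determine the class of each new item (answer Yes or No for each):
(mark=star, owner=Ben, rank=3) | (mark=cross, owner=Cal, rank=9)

A rule that fits every label: mark is star AND owner is Ben — true of each 'Yes' example, false of each 'No' one.
(mark=star, owner=Ben, rank=3): Yes (mark is star, owner is Ben). (mark=cross, owner=Cal, rank=9): No (mark is cross, owner is Cal).

Yes, No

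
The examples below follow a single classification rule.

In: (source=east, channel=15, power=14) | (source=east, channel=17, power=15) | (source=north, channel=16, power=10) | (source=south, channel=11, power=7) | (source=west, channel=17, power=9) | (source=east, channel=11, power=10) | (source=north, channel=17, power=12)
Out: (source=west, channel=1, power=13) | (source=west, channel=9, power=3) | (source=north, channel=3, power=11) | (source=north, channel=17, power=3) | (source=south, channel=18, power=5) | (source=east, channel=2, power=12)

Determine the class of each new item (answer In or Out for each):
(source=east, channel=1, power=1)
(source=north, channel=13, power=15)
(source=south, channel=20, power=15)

Every 'In' example satisfies: power ≥ 7 AND channel ≥ 9. None of the 'Out' examples do.
(source=east, channel=1, power=1): power = 1, channel = 1, does not fit → Out.
(source=north, channel=13, power=15): power = 15, channel = 13, has this property → In.
(source=south, channel=20, power=15): power = 15, channel = 20, has this property → In.

Out, In, In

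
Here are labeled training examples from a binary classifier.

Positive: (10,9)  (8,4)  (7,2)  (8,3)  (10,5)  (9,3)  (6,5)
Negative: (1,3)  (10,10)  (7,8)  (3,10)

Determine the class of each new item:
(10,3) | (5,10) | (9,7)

The rule appears to be: first > second.
(10,3): Positive (10 > 3). (5,10): Negative (5 < 10). (9,7): Positive (9 > 7).

Positive, Negative, Positive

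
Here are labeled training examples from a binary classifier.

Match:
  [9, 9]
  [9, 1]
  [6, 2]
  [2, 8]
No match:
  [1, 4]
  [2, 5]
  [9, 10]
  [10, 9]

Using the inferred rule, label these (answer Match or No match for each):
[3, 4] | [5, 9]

No match, Match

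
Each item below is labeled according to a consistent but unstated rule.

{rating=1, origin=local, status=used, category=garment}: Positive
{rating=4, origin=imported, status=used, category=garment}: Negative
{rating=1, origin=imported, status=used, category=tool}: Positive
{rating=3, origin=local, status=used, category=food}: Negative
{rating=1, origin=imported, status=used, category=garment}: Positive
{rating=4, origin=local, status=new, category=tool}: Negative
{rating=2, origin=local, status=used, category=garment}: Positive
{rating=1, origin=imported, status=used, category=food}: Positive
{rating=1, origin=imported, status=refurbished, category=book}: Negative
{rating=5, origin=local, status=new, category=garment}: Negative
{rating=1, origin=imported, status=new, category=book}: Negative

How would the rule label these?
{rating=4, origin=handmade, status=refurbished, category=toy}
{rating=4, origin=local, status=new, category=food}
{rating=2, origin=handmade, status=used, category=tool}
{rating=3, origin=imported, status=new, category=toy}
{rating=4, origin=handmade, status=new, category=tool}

Every 'Positive' example satisfies: status is used AND rating ≤ 2. None of the 'Negative' examples do.
{rating=4, origin=handmade, status=refurbished, category=toy}: Negative (status is refurbished, rating = 4). {rating=4, origin=local, status=new, category=food}: Negative (status is new, rating = 4). {rating=2, origin=handmade, status=used, category=tool}: Positive (status is used, rating = 2). {rating=3, origin=imported, status=new, category=toy}: Negative (status is new, rating = 3). {rating=4, origin=handmade, status=new, category=tool}: Negative (status is new, rating = 4).

Negative, Negative, Positive, Negative, Negative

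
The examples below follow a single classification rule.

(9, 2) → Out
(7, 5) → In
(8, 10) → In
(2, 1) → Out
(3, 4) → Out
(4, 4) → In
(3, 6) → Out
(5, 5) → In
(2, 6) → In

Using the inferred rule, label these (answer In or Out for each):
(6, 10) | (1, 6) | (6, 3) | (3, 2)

One predicate separates the groups cleanly: sum is even.
(6, 10): 6+10 = 16, passes → In. (1, 6): 1+6 = 7, does not pass → Out. (6, 3): 6+3 = 9, does not pass → Out. (3, 2): 3+2 = 5, does not pass → Out.

In, Out, Out, Out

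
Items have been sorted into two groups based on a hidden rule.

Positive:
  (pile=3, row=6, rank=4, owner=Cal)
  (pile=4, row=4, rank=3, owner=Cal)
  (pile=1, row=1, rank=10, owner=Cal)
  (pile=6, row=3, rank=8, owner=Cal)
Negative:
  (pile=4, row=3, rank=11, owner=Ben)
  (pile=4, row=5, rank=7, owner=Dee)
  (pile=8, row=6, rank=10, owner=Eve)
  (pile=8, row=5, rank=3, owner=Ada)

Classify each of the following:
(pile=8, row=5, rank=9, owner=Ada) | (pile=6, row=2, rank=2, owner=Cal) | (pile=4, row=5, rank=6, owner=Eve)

A rule that fits every label: owner is Cal — true of each 'Positive' example, false of each 'Negative' one.
(pile=8, row=5, rank=9, owner=Ada): owner is Ada, does not satisfy this → Negative. (pile=6, row=2, rank=2, owner=Cal): owner is Cal, satisfies this → Positive. (pile=4, row=5, rank=6, owner=Eve): owner is Eve, does not satisfy this → Negative.

Negative, Positive, Negative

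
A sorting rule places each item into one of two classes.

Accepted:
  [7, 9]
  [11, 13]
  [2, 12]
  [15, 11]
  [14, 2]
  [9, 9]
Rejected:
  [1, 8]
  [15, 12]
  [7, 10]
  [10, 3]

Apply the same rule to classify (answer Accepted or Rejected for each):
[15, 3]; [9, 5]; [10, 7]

Comparing the two groups points to one rule — sum is even.
[15, 3] — 15+3 = 18, hence Accepted.
[9, 5] — 9+5 = 14, hence Accepted.
[10, 7] — 10+7 = 17, hence Rejected.

Accepted, Accepted, Rejected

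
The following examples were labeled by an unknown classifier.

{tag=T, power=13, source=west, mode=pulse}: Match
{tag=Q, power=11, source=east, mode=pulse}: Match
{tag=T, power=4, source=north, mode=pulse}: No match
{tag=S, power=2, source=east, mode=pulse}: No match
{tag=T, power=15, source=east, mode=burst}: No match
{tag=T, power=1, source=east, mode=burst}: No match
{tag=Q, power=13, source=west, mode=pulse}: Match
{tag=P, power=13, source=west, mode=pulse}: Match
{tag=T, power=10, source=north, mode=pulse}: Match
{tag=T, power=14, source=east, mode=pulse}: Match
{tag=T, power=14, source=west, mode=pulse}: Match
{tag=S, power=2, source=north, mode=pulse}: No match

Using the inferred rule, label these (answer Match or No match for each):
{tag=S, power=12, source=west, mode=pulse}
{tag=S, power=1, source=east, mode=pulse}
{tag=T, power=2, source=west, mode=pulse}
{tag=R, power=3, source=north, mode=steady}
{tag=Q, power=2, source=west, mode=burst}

All 'Match' examples share one property — mode is pulse AND power ≥ 10 — and every 'No match' example lacks it.

Match, No match, No match, No match, No match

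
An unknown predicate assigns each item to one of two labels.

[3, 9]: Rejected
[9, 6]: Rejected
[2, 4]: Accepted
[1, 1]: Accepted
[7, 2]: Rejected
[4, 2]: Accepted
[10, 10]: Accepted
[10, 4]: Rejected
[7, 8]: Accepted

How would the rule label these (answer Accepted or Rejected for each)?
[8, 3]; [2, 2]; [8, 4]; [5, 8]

Rejected, Accepted, Rejected, Rejected

Every 'Accepted' example satisfies: |first − second| ≤ 2. None of the 'Rejected' examples do.
Rejected: [8, 3], since |8−3| = 5. Accepted: [2, 2], since |2−2| = 0. Rejected: [8, 4], since |8−4| = 4. Rejected: [5, 8], since |5−8| = 3.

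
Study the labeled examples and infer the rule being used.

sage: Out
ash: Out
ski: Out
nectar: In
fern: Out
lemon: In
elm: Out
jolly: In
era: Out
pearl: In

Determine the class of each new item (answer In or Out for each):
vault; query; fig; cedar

In, In, Out, In

'In' ⟺ length ≥ 5.
vault — length 5, hence In.
query — length 5, hence In.
fig — length 3, hence Out.
cedar — length 5, hence In.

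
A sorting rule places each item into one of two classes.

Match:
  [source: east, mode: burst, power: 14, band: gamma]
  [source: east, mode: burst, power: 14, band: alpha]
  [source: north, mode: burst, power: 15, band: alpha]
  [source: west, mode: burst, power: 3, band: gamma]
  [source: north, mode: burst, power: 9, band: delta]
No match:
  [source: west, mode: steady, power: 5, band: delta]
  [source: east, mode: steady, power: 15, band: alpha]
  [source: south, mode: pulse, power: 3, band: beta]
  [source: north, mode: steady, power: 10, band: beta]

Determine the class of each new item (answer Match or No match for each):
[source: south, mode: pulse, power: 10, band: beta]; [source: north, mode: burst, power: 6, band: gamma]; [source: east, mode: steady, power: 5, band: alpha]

No match, Match, No match

The rule appears to be: mode is burst.
[source: south, mode: pulse, power: 10, band: beta]: mode is pulse — does not satisfy this, so No match.
[source: north, mode: burst, power: 6, band: gamma]: mode is burst — checks out, so Match.
[source: east, mode: steady, power: 5, band: alpha]: mode is steady — does not satisfy this, so No match.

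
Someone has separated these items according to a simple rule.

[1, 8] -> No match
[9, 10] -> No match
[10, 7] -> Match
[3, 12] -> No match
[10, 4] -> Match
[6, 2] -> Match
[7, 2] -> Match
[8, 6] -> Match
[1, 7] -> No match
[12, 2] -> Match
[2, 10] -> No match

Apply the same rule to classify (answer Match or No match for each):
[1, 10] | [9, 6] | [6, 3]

No match, Match, Match

The distinguishing property — first > second — holds for all the 'Match' cases and none of the 'No match' cases.
[1, 10]: 1 < 10 — does not pass, so No match.
[9, 6]: 9 > 6 — fits, so Match.
[6, 3]: 6 > 3 — fits, so Match.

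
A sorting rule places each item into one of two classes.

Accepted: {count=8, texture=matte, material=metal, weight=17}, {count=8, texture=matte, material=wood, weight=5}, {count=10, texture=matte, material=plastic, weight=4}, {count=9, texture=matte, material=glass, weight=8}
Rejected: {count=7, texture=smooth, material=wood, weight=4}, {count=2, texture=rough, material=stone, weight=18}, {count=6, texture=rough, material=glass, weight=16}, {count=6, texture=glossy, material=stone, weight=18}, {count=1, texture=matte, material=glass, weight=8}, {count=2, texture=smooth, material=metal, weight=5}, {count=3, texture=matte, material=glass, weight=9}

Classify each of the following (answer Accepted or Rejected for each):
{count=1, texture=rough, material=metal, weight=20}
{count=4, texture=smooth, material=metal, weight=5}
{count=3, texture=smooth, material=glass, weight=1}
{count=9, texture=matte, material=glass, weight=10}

One predicate separates the groups cleanly: count ≥ 8.
{count=1, texture=rough, material=metal, weight=20}: Rejected (count = 1).
{count=4, texture=smooth, material=metal, weight=5}: Rejected (count = 4).
{count=3, texture=smooth, material=glass, weight=1}: Rejected (count = 3).
{count=9, texture=matte, material=glass, weight=10}: Accepted (count = 9).

Rejected, Rejected, Rejected, Accepted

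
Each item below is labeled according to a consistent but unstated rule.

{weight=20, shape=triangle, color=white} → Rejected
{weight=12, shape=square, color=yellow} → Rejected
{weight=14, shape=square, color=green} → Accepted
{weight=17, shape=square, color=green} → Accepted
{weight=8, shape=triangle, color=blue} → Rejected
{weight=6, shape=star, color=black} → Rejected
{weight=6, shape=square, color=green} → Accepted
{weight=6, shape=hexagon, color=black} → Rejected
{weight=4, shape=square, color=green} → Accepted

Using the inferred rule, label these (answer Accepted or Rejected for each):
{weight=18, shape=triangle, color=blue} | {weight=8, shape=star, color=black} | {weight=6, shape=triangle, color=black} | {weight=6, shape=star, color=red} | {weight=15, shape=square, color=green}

Every 'Accepted' example satisfies: color is green. None of the 'Rejected' examples do.
Rejected: {weight=18, shape=triangle, color=blue}, since color is blue. Rejected: {weight=8, shape=star, color=black}, since color is black. Rejected: {weight=6, shape=triangle, color=black}, since color is black. Rejected: {weight=6, shape=star, color=red}, since color is red. Accepted: {weight=15, shape=square, color=green}, since color is green.

Rejected, Rejected, Rejected, Rejected, Accepted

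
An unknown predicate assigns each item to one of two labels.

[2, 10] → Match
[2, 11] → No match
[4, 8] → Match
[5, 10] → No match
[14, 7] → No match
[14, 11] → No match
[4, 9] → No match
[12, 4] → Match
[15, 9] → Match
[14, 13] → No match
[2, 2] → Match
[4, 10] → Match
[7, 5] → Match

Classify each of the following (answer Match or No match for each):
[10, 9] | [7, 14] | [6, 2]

No match, No match, Match

The rule appears to be: sum is even.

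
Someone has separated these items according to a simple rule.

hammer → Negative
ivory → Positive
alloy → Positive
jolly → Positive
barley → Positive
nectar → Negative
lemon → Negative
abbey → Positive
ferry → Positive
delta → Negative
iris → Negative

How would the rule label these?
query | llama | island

A rule that fits every label: contains 'y' — true of each 'Positive' example, false of each 'Negative' one.

Positive, Negative, Negative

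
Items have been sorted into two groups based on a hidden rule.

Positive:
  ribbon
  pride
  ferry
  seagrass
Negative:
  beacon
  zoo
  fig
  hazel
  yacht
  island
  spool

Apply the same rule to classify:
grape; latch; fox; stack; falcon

The pattern is that an item is 'Positive' exactly when: contains 'r'.
Positive: grape, since has 'r'. Negative: latch, since no 'r'. Negative: fox, since no 'r'. Negative: stack, since no 'r'. Negative: falcon, since no 'r'.

Positive, Negative, Negative, Negative, Negative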